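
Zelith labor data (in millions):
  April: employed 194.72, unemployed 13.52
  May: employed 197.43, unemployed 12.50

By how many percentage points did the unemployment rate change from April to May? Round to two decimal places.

April: labor force = 194.72 + 13.52 = 208.24; u = 13.52/208.24 = 6.49%.
May: labor force = 197.43 + 12.50 = 209.93; u = 12.50/209.93 = 5.95%.
Change = 5.95% − 6.49% = −0.54 pp.

The unemployment rate changed by −0.54 percentage points.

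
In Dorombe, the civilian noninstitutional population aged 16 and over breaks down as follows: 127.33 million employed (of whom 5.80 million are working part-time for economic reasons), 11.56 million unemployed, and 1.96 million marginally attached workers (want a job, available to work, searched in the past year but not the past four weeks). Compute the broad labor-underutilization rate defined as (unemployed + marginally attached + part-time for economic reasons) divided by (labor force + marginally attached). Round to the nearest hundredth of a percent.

Broad underutilization rate ≈ 13.72%.

Labor force = 127.33 + 11.56 = 138.89 million.
Numerator = 11.56 + 1.96 + 5.80 = 19.32 million.
Denominator = 138.89 + 1.96 = 140.85 million.
Broad rate = 19.32 / 140.85 = 13.72%.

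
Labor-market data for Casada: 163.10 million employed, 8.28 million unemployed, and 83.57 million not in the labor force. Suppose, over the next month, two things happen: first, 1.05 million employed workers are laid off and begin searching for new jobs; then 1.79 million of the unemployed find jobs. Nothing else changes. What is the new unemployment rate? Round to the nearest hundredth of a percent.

Initially, labor force = 163.10 + 8.28 = 171.38 million, so u = 8.28/171.38 = 4.83%.
After the first change, employed falls and unemployed rises by 1.05; labor force unchanged → E = 162.05, U = 9.33, labor force = 171.38 million.
After the second change, unemployed falls and employed rises by 1.79; labor force unchanged → E = 163.84, U = 7.54, labor force = 171.38 million.
New unemployment rate = 7.54 / 171.38 = 4.40%.

New unemployment rate ≈ 4.40%.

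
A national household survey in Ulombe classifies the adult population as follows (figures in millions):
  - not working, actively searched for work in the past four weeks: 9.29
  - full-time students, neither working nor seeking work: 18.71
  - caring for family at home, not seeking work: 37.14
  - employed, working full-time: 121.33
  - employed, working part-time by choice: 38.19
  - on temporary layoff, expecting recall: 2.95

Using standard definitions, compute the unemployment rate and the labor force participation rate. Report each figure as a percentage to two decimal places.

Unemployment rate ≈ 7.13%; labor force participation rate ≈ 75.46%.

Employed = 121.33 + 38.19 = 159.52 million.
Unemployed = 9.29 + 2.95 = 12.24 million (jobless and actively searching, or on temporary layoff).
Labor force = 159.52 + 12.24 = 171.76 million.
Not in labor force = 18.71 + 37.14 = 55.85 million (those not working and not actively searching are outside the labor force).
Civilian working-age population = 171.76 + 55.85 = 227.61 million.
Unemployment rate = 12.24 / 171.76 = 7.13%.
Labor force participation rate = 171.76 / 227.61 = 75.46%.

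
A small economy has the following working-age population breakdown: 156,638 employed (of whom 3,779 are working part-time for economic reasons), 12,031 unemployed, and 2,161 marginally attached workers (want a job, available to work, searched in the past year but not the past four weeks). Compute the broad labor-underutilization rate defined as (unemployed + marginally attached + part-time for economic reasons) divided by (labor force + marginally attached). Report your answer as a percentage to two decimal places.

Labor force = 156,638 + 12,031 = 168,669.
Numerator = 12,031 + 2,161 + 3,779 = 17,971.
Denominator = 168,669 + 2,161 = 170,830.
Broad rate = 17,971 / 170,830 = 10.52%.

Broad underutilization rate ≈ 10.52%.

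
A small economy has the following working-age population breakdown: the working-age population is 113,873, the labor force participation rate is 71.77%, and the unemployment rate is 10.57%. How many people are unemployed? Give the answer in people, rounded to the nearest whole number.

About 8,639 are unemployed.

Labor force = 0.7177 × 113,873 = 81,727.
Unemployed = 0.1057 × 81,727 ≈ 8,639.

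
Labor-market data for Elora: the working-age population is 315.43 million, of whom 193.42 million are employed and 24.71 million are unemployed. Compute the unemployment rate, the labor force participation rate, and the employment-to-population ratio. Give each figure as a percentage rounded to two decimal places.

Unemployment rate ≈ 11.33%; labor force participation rate ≈ 69.15%; employment-population ratio ≈ 61.32%.

Labor force = employed + unemployed = 193.42 + 24.71 = 218.13 million.
Unemployment rate = 24.71 / 218.13 = 11.33%.
Labor force participation rate = 218.13 / 315.43 = 69.15%.
Employment-population ratio = 193.42 / 315.43 = 61.32%.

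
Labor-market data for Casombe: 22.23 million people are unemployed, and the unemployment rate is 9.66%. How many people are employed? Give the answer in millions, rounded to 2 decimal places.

About 207.89 million are employed.

Labor force = U / u = 22.23 / 0.0966 ≈ 230.12 million.
Employed = labor force − unemployed = 230.12 − 22.23 = 207.89 million.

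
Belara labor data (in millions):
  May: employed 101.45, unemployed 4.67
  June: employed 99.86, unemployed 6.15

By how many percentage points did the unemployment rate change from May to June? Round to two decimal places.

The unemployment rate changed by +1.40 percentage points.

May: labor force = 101.45 + 4.67 = 106.12; u = 4.67/106.12 = 4.40%.
June: labor force = 99.86 + 6.15 = 106.01; u = 6.15/106.01 = 5.80%.
Change = 5.80% − 4.40% = +1.40 pp.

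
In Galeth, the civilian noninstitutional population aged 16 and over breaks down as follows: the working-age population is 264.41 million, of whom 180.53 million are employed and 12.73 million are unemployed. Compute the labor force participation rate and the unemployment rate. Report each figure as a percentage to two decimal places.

Labor force = employed + unemployed = 180.53 + 12.73 = 193.26 million.
Unemployment rate = 12.73 / 193.26 = 6.59%.
Labor force participation rate = 193.26 / 264.41 = 73.09%.

Labor force participation rate ≈ 73.09%; unemployment rate ≈ 6.59%.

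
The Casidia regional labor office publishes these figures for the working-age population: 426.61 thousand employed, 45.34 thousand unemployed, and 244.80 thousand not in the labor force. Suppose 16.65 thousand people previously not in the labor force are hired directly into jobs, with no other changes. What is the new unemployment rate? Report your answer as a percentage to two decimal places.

New unemployment rate ≈ 9.28%.

Initially, labor force = 426.61 + 45.34 = 471.95 thousand, so u = 45.34/471.95 = 9.61%.
After the change, employed and labor force both rise by 16.65; unemployed unchanged → E = 443.26, U = 45.34, labor force = 488.60 thousand.
New unemployment rate = 45.34 / 488.60 = 9.28%.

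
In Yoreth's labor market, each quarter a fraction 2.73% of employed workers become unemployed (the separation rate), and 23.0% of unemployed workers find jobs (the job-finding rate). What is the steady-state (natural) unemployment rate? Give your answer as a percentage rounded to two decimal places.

Steady-state unemployment rate ≈ 10.61%.

At steady state the flows balance: s·E = f·U, so U/(E+U) = s/(s+f).
u* = 2.73 / (2.73 + 23.0) = 2.73 / 25.73 = 10.61%.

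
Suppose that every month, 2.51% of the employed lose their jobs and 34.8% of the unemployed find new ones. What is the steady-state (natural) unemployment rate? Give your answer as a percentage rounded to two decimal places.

Steady-state unemployment rate ≈ 6.73%.

At steady state the flows balance: s·E = f·U, so U/(E+U) = s/(s+f).
u* = 2.51 / (2.51 + 34.8) = 2.51 / 37.31 = 6.73%.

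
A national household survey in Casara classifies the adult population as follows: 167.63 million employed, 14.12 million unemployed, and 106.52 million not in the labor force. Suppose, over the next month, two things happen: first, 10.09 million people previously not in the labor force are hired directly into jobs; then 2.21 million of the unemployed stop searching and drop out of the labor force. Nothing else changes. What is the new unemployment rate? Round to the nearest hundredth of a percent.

Initially, labor force = 167.63 + 14.12 = 181.75 million, so u = 14.12/181.75 = 7.77%.
After the first change, employed and labor force both rise by 10.09; unemployed unchanged → E = 177.72, U = 14.12, labor force = 191.84 million.
After the second change, unemployed and labor force both fall by 2.21 → E = 177.72, U = 11.91, labor force = 189.63 million.
New unemployment rate = 11.91 / 189.63 = 6.28%.

New unemployment rate ≈ 6.28%.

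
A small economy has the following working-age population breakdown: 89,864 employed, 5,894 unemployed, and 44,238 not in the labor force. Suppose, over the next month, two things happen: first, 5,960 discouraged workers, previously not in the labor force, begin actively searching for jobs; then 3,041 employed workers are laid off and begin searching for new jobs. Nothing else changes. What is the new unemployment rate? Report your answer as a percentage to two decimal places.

Initially, labor force = 89,864 + 5,894 = 95,758, so u = 5,894/95,758 = 6.16%.
After the first change, unemployed and labor force both rise by 5,960 → E = 89,864, U = 11,854, labor force = 101,718.
After the second change, employed falls and unemployed rises by 3,041; labor force unchanged → E = 86,823, U = 14,895, labor force = 101,718.
New unemployment rate = 14,895 / 101,718 = 14.64%.

New unemployment rate ≈ 14.64%.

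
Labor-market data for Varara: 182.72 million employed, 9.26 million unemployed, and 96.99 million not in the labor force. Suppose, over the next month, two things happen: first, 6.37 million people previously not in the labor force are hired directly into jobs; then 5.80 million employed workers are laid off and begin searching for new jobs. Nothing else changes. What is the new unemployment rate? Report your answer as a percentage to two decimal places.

Initially, labor force = 182.72 + 9.26 = 191.98 million, so u = 9.26/191.98 = 4.82%.
After the first change, employed and labor force both rise by 6.37; unemployed unchanged → E = 189.09, U = 9.26, labor force = 198.35 million.
After the second change, employed falls and unemployed rises by 5.80; labor force unchanged → E = 183.29, U = 15.06, labor force = 198.35 million.
New unemployment rate = 15.06 / 198.35 = 7.59%.

New unemployment rate ≈ 7.59%.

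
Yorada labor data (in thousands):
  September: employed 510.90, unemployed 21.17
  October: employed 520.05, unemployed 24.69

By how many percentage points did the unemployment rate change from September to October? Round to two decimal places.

The unemployment rate changed by +0.55 percentage points.

September: labor force = 510.90 + 21.17 = 532.07; u = 21.17/532.07 = 3.98%.
October: labor force = 520.05 + 24.69 = 544.74; u = 24.69/544.74 = 4.53%.
Change = 4.53% − 3.98% = +0.55 pp.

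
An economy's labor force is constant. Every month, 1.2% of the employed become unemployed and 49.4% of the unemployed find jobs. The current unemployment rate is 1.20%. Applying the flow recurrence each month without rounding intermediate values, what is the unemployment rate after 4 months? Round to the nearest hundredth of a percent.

Unemployment rate after four months ≈ 2.30%.

With a fixed labor force, u_{t+1} = u_t + s·(1−u_t) − f·u_t = u_t·(1−s−f) + s.
Here 1−s−f = 0.494 and s = 0.012.
u_1 = 0.012000 × 0.494 + 0.012 = 0.017928.
u_2 = 0.017928 × 0.494 + 0.012 = 0.020856.
u_3 = 0.020856 × 0.494 + 0.012 = 0.022303.
u_4 = 0.022303 × 0.494 + 0.012 = 0.023018.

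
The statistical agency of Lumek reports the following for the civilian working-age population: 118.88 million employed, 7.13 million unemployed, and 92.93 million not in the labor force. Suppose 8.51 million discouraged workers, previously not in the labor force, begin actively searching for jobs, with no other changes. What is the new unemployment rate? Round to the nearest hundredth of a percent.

Initially, labor force = 118.88 + 7.13 = 126.01 million, so u = 7.13/126.01 = 5.66%.
After the change, unemployed and labor force both rise by 8.51 → E = 118.88, U = 15.64, labor force = 134.52 million.
New unemployment rate = 15.64 / 134.52 = 11.63%.

New unemployment rate ≈ 11.63%.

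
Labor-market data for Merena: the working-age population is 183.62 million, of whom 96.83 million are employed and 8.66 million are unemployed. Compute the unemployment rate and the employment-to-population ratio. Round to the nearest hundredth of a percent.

Unemployment rate ≈ 8.21%; employment-population ratio ≈ 52.73%.

Labor force = employed + unemployed = 96.83 + 8.66 = 105.49 million.
Unemployment rate = 8.66 / 105.49 = 8.21%.
Employment-population ratio = 96.83 / 183.62 = 52.73%.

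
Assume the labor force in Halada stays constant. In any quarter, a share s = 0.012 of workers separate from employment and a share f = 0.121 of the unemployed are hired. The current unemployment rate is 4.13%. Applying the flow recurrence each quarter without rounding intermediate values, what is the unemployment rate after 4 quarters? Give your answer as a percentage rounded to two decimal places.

Unemployment rate after four quarters ≈ 6.26%.

With a fixed labor force, u_{t+1} = u_t + s·(1−u_t) − f·u_t = u_t·(1−s−f) + s.
Here 1−s−f = 0.867 and s = 0.012.
u_1 = 0.041300 × 0.867 + 0.012 = 0.047807.
u_2 = 0.047807 × 0.867 + 0.012 = 0.053449.
u_3 = 0.053449 × 0.867 + 0.012 = 0.058340.
u_4 = 0.058340 × 0.867 + 0.012 = 0.062581.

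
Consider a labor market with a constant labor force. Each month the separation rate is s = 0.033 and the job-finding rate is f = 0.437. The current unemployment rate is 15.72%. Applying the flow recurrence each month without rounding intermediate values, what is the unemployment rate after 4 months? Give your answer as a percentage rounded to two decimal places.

Unemployment rate after four months ≈ 7.71%.

With a fixed labor force, u_{t+1} = u_t + s·(1−u_t) − f·u_t = u_t·(1−s−f) + s.
Here 1−s−f = 0.530 and s = 0.033.
u_1 = 0.157200 × 0.530 + 0.033 = 0.116316.
u_2 = 0.116316 × 0.530 + 0.033 = 0.094647.
u_3 = 0.094647 × 0.530 + 0.033 = 0.083163.
u_4 = 0.083163 × 0.530 + 0.033 = 0.077076.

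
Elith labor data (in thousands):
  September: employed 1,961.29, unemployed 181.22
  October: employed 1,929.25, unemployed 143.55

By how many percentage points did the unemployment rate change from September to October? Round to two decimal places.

September: labor force = 1,961.29 + 181.22 = 2,142.51; u = 181.22/2,142.51 = 8.46%.
October: labor force = 1,929.25 + 143.55 = 2,072.80; u = 143.55/2,072.80 = 6.93%.
Change = 6.93% − 8.46% = −1.53 pp.

The unemployment rate changed by −1.53 percentage points.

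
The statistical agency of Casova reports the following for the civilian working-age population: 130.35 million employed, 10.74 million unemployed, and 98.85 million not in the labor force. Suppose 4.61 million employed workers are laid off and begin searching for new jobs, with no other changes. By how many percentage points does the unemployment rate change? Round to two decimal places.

The unemployment rate changes by +3.27 percentage points.

Initially, labor force = 130.35 + 10.74 = 141.09 million, so u = 10.74/141.09 = 7.61%.
After the change, employed falls and unemployed rises by 4.61; labor force unchanged → E = 125.74, U = 15.35, labor force = 141.09 million.
New unemployment rate = 15.35 / 141.09 = 10.88%.
Change = 10.88% − 7.61% = +3.27 percentage points.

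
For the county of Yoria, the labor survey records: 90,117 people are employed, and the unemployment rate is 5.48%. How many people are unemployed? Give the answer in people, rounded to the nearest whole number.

About 5,225 are unemployed.

Let U be the number unemployed. The labor force is E + U, and U/(E+U) = 0.0548.
So U = 0.0548 × 90,117 / (1 − 0.0548) = 4938.41 / 0.9452 ≈ 5,225.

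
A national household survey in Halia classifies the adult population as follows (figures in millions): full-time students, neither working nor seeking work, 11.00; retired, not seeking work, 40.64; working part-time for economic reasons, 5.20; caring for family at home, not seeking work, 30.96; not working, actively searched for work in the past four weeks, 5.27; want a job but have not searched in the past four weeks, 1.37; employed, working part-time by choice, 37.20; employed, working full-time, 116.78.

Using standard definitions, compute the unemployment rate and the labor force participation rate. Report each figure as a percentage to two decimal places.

Unemployment rate ≈ 3.20%; labor force participation rate ≈ 66.20%.

Employed = 5.20 + 37.20 + 116.78 = 159.18 million (anyone who worked, including part-time for economic reasons, counts as employed).
Unemployed = 5.27 million.
Labor force = 159.18 + 5.27 = 164.45 million.
Not in labor force = 11.00 + 40.64 + 30.96 + 1.37 = 83.97 million (those not working and not actively searching are outside the labor force — including those who want a job but have given up searching).
Civilian working-age population = 164.45 + 83.97 = 248.42 million.
Unemployment rate = 5.27 / 164.45 = 3.20%.
Labor force participation rate = 164.45 / 248.42 = 66.20%.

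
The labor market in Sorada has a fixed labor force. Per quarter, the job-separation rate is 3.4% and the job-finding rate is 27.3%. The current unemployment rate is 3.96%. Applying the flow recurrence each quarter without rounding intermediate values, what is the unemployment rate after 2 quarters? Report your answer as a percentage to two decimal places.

With a fixed labor force, u_{t+1} = u_t + s·(1−u_t) − f·u_t = u_t·(1−s−f) + s.
Here 1−s−f = 0.693 and s = 0.034.
u_1 = 0.039600 × 0.693 + 0.034 = 0.061443.
u_2 = 0.061443 × 0.693 + 0.034 = 0.076580.

Unemployment rate after two quarters ≈ 7.66%.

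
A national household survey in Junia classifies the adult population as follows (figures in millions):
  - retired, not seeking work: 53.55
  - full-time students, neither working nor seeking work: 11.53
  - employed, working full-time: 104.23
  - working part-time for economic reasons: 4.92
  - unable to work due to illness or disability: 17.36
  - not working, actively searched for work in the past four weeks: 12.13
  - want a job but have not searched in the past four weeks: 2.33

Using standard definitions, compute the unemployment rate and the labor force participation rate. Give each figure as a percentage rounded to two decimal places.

Employed = 104.23 + 4.92 = 109.15 million (anyone who worked, including part-time for economic reasons, counts as employed).
Unemployed = 12.13 million.
Labor force = 109.15 + 12.13 = 121.28 million.
Not in labor force = 53.55 + 11.53 + 17.36 + 2.33 = 84.77 million (those not working and not actively searching are outside the labor force — including those who want a job but have given up searching).
Civilian working-age population = 121.28 + 84.77 = 206.05 million.
Unemployment rate = 12.13 / 121.28 = 10.00%.
Labor force participation rate = 121.28 / 206.05 = 58.86%.

Unemployment rate ≈ 10.00%; labor force participation rate ≈ 58.86%.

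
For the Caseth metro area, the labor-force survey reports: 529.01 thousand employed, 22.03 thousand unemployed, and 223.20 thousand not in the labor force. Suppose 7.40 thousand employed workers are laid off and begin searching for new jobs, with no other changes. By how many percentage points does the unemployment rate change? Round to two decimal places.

Initially, labor force = 529.01 + 22.03 = 551.04 thousand, so u = 22.03/551.04 = 4.00%.
After the change, employed falls and unemployed rises by 7.40; labor force unchanged → E = 521.61, U = 29.43, labor force = 551.04 thousand.
New unemployment rate = 29.43 / 551.04 = 5.34%.
Change = 5.34% − 4.00% = +1.34 percentage points.

The unemployment rate changes by +1.34 percentage points.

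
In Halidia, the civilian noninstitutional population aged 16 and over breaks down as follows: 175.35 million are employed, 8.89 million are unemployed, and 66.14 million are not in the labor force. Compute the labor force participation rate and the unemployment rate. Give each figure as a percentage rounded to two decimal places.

Labor force participation rate ≈ 73.58%; unemployment rate ≈ 4.83%.

Labor force = employed + unemployed = 175.35 + 8.89 = 184.24 million.
Working-age population = 184.24 + 66.14 = 250.38 million.
Unemployment rate = 8.89 / 184.24 = 4.83%.
Labor force participation rate = 184.24 / 250.38 = 73.58%.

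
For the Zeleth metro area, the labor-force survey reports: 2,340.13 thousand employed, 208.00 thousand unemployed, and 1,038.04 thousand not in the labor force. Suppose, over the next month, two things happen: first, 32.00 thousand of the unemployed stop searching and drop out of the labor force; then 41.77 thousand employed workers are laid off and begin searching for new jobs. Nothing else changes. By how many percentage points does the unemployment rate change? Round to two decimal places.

The unemployment rate changes by +0.49 percentage points.

Initially, labor force = 2,340.13 + 208.00 = 2,548.13 thousand, so u = 208.00/2,548.13 = 8.16%.
After the first change, unemployed and labor force both fall by 32.00 → E = 2,340.13, U = 176.00, labor force = 2,516.13 thousand.
After the second change, employed falls and unemployed rises by 41.77; labor force unchanged → E = 2,298.36, U = 217.77, labor force = 2,516.13 thousand.
New unemployment rate = 217.77 / 2,516.13 = 8.65%.
Change = 8.65% − 8.16% = +0.49 percentage points.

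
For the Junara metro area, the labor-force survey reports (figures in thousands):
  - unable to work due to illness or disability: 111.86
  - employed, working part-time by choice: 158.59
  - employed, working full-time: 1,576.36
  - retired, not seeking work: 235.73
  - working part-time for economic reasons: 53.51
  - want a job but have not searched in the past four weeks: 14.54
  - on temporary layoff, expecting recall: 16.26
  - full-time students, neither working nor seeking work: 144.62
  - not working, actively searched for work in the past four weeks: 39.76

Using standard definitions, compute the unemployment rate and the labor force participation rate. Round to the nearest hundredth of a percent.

Employed = 158.59 + 1,576.36 + 53.51 = 1,788.46 thousand (anyone who worked, including part-time for economic reasons, counts as employed).
Unemployed = 16.26 + 39.76 = 56.02 thousand (jobless and actively searching, or on temporary layoff).
Labor force = 1,788.46 + 56.02 = 1,844.48 thousand.
Not in labor force = 111.86 + 235.73 + 14.54 + 144.62 = 506.75 thousand (those not working and not actively searching are outside the labor force — including those who want a job but have given up searching).
Civilian working-age population = 1,844.48 + 506.75 = 2,351.23 thousand.
Unemployment rate = 56.02 / 1,844.48 = 3.04%.
Labor force participation rate = 1,844.48 / 2,351.23 = 78.45%.

Unemployment rate ≈ 3.04%; labor force participation rate ≈ 78.45%.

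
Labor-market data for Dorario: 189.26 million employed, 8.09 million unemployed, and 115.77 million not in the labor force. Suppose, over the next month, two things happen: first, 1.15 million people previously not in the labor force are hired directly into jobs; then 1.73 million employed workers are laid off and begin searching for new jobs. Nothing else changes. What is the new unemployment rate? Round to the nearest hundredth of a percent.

New unemployment rate ≈ 4.95%.

Initially, labor force = 189.26 + 8.09 = 197.35 million, so u = 8.09/197.35 = 4.10%.
After the first change, employed and labor force both rise by 1.15; unemployed unchanged → E = 190.41, U = 8.09, labor force = 198.50 million.
After the second change, employed falls and unemployed rises by 1.73; labor force unchanged → E = 188.68, U = 9.82, labor force = 198.50 million.
New unemployment rate = 9.82 / 198.50 = 4.95%.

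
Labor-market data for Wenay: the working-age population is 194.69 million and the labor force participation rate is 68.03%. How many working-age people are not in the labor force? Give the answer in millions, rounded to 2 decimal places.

About 62.24 million are not in the labor force.

Share not in the labor force = 1 − 0.6803 = 0.3197.
Not in labor force = 0.3197 × 194.69 ≈ 62.24 million.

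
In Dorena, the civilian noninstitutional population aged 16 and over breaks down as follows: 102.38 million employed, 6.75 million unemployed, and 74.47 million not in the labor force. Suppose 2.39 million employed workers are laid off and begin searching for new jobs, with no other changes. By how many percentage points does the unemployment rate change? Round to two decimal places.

The unemployment rate changes by +2.19 percentage points.

Initially, labor force = 102.38 + 6.75 = 109.13 million, so u = 6.75/109.13 = 6.19%.
After the change, employed falls and unemployed rises by 2.39; labor force unchanged → E = 99.99, U = 9.14, labor force = 109.13 million.
New unemployment rate = 9.14 / 109.13 = 8.38%.
Change = 8.38% − 6.19% = +2.19 percentage points.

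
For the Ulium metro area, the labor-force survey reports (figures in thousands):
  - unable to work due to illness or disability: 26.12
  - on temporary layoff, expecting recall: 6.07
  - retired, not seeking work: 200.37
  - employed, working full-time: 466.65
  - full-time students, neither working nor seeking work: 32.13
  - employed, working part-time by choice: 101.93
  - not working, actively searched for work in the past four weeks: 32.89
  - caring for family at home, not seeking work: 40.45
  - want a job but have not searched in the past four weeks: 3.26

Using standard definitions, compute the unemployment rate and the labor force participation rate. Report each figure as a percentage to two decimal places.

Unemployment rate ≈ 6.41%; labor force participation rate ≈ 66.77%.

Employed = 466.65 + 101.93 = 568.58 thousand.
Unemployed = 6.07 + 32.89 = 38.96 thousand (jobless and actively searching, or on temporary layoff).
Labor force = 568.58 + 38.96 = 607.54 thousand.
Not in labor force = 26.12 + 200.37 + 32.13 + 40.45 + 3.26 = 302.33 thousand (those not working and not actively searching are outside the labor force — including those who want a job but have given up searching).
Civilian working-age population = 607.54 + 302.33 = 909.87 thousand.
Unemployment rate = 38.96 / 607.54 = 6.41%.
Labor force participation rate = 607.54 / 909.87 = 66.77%.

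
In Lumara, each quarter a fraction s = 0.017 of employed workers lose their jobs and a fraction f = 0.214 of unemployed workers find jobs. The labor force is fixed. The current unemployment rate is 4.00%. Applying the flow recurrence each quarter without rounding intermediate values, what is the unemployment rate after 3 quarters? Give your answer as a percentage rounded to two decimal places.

With a fixed labor force, u_{t+1} = u_t + s·(1−u_t) − f·u_t = u_t·(1−s−f) + s.
Here 1−s−f = 0.769 and s = 0.017.
u_1 = 0.040000 × 0.769 + 0.017 = 0.047760.
u_2 = 0.047760 × 0.769 + 0.017 = 0.053727.
u_3 = 0.053727 × 0.769 + 0.017 = 0.058316.

Unemployment rate after three quarters ≈ 5.83%.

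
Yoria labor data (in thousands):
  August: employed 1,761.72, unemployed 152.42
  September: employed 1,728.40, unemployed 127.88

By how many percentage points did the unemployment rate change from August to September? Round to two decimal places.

The unemployment rate changed by −1.07 percentage points.

August: labor force = 1,761.72 + 152.42 = 1,914.14; u = 152.42/1,914.14 = 7.96%.
September: labor force = 1,728.40 + 127.88 = 1,856.28; u = 127.88/1,856.28 = 6.89%.
Change = 6.89% − 7.96% = −1.07 pp.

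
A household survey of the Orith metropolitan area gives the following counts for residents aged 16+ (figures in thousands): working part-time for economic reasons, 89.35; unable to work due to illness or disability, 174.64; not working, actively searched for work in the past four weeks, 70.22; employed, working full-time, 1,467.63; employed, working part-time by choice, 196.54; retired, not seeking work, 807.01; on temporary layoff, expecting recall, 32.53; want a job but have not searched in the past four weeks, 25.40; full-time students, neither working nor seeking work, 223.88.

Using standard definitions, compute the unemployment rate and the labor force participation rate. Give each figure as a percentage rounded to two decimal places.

Employed = 89.35 + 1,467.63 + 196.54 = 1,753.52 thousand (anyone who worked, including part-time for economic reasons, counts as employed).
Unemployed = 70.22 + 32.53 = 102.75 thousand (jobless and actively searching, or on temporary layoff).
Labor force = 1,753.52 + 102.75 = 1,856.27 thousand.
Not in labor force = 174.64 + 807.01 + 25.40 + 223.88 = 1,230.93 thousand (those not working and not actively searching are outside the labor force — including those who want a job but have given up searching).
Civilian working-age population = 1,856.27 + 1,230.93 = 3,087.20 thousand.
Unemployment rate = 102.75 / 1,856.27 = 5.54%.
Labor force participation rate = 1,856.27 / 3,087.20 = 60.13%.

Unemployment rate ≈ 5.54%; labor force participation rate ≈ 60.13%.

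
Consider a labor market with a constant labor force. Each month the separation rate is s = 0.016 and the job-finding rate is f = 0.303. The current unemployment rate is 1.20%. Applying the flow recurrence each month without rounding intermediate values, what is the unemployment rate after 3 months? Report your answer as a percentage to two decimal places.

With a fixed labor force, u_{t+1} = u_t + s·(1−u_t) − f·u_t = u_t·(1−s−f) + s.
Here 1−s−f = 0.681 and s = 0.016.
u_1 = 0.012000 × 0.681 + 0.016 = 0.024172.
u_2 = 0.024172 × 0.681 + 0.016 = 0.032461.
u_3 = 0.032461 × 0.681 + 0.016 = 0.038106.

Unemployment rate after three months ≈ 3.81%.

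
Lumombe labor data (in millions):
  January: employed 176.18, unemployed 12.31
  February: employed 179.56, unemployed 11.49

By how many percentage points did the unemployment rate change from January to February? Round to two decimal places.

The unemployment rate changed by −0.52 percentage points.

January: labor force = 176.18 + 12.31 = 188.49; u = 12.31/188.49 = 6.53%.
February: labor force = 179.56 + 11.49 = 191.05; u = 11.49/191.05 = 6.01%.
Change = 6.01% − 6.53% = −0.52 pp.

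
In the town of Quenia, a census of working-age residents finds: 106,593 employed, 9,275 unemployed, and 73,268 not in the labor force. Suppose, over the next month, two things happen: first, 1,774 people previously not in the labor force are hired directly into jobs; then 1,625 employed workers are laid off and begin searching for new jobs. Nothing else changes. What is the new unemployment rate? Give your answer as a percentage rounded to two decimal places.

New unemployment rate ≈ 9.27%.

Initially, labor force = 106,593 + 9,275 = 115,868, so u = 9,275/115,868 = 8.00%.
After the first change, employed and labor force both rise by 1,774; unemployed unchanged → E = 108,367, U = 9,275, labor force = 117,642.
After the second change, employed falls and unemployed rises by 1,625; labor force unchanged → E = 106,742, U = 10,900, labor force = 117,642.
New unemployment rate = 10,900 / 117,642 = 9.27%.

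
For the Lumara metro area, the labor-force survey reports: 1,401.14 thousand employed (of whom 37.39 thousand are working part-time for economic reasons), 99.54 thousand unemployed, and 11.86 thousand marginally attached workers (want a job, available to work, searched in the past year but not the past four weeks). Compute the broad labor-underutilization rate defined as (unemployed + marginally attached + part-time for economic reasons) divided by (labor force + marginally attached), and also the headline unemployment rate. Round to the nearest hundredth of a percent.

Labor force = 1,401.14 + 99.54 = 1,500.68 thousand.
Numerator = 99.54 + 11.86 + 37.39 = 148.79 thousand.
Denominator = 1,500.68 + 11.86 = 1,512.54 thousand.
Broad rate = 148.79 / 1,512.54 = 9.84%.
Headline unemployment rate = 99.54 / 1,500.68 = 6.63%.

Broad underutilization rate ≈ 9.84%; headline unemployment rate ≈ 6.63%.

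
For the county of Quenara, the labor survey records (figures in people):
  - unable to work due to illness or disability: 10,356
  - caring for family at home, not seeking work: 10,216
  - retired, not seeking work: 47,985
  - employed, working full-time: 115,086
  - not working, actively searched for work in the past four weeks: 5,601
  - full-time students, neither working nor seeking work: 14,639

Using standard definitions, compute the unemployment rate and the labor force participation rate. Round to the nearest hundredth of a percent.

Employed = 115,086.
Unemployed = 5,601.
Labor force = 115,086 + 5,601 = 120,687.
Not in labor force = 10,356 + 10,216 + 47,985 + 14,639 = 83,196 (those not working and not actively searching are outside the labor force).
Civilian working-age population = 120,687 + 83,196 = 203,883.
Unemployment rate = 5,601 / 120,687 = 4.64%.
Labor force participation rate = 120,687 / 203,883 = 59.19%.

Unemployment rate ≈ 4.64%; labor force participation rate ≈ 59.19%.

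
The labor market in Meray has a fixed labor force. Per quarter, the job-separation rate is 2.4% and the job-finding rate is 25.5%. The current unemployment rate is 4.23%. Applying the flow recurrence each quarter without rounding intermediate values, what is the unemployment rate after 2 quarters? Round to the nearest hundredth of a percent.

With a fixed labor force, u_{t+1} = u_t + s·(1−u_t) − f·u_t = u_t·(1−s−f) + s.
Here 1−s−f = 0.721 and s = 0.024.
u_1 = 0.042300 × 0.721 + 0.024 = 0.054498.
u_2 = 0.054498 × 0.721 + 0.024 = 0.063293.

Unemployment rate after two quarters ≈ 6.33%.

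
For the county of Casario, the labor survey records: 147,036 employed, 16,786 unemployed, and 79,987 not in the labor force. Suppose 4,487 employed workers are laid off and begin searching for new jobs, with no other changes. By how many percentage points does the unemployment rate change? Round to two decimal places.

Initially, labor force = 147,036 + 16,786 = 163,822, so u = 16,786/163,822 = 10.25%.
After the change, employed falls and unemployed rises by 4,487; labor force unchanged → E = 142,549, U = 21,273, labor force = 163,822.
New unemployment rate = 21,273 / 163,822 = 12.99%.
Change = 12.99% − 10.25% = +2.74 percentage points.

The unemployment rate changes by +2.74 percentage points.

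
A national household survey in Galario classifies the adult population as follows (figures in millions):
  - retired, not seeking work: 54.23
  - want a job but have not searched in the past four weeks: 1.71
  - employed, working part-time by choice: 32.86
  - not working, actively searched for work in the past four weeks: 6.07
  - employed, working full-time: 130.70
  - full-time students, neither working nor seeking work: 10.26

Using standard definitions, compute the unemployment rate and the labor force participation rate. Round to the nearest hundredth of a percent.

Unemployment rate ≈ 3.58%; labor force participation rate ≈ 71.93%.

Employed = 32.86 + 130.70 = 163.56 million.
Unemployed = 6.07 million.
Labor force = 163.56 + 6.07 = 169.63 million.
Not in labor force = 54.23 + 1.71 + 10.26 = 66.20 million (those not working and not actively searching are outside the labor force — including those who want a job but have given up searching).
Civilian working-age population = 169.63 + 66.20 = 235.83 million.
Unemployment rate = 6.07 / 169.63 = 3.58%.
Labor force participation rate = 169.63 / 235.83 = 71.93%.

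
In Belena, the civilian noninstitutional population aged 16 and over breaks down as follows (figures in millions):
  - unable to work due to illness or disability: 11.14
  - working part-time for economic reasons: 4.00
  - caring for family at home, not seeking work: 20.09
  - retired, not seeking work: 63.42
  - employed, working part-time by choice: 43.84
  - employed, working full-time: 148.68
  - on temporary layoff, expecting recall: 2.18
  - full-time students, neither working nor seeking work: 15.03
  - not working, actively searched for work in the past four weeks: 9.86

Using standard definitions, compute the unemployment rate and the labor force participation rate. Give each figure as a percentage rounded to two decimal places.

Unemployment rate ≈ 5.77%; labor force participation rate ≈ 65.54%.

Employed = 4.00 + 43.84 + 148.68 = 196.52 million (anyone who worked, including part-time for economic reasons, counts as employed).
Unemployed = 2.18 + 9.86 = 12.04 million (jobless and actively searching, or on temporary layoff).
Labor force = 196.52 + 12.04 = 208.56 million.
Not in labor force = 11.14 + 20.09 + 63.42 + 15.03 = 109.68 million (those not working and not actively searching are outside the labor force).
Civilian working-age population = 208.56 + 109.68 = 318.24 million.
Unemployment rate = 12.04 / 208.56 = 5.77%.
Labor force participation rate = 208.56 / 318.24 = 65.54%.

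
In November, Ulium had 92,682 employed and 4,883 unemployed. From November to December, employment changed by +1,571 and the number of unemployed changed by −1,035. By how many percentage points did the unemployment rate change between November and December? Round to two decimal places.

November: labor force = 92,682 + 4,883 = 97,565; u = 4,883/97,565 = 5.00%.
December: labor force = 94,253 + 3,848 = 98,101; u = 3,848/98,101 = 3.92%.
Change = 3.92% − 5.00% = −1.08 pp.

The unemployment rate changed by −1.08 percentage points.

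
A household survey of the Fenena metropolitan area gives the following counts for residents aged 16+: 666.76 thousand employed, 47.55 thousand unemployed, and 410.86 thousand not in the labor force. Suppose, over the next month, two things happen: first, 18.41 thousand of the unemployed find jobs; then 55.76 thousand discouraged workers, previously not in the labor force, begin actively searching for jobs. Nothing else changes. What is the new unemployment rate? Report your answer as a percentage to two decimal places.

Initially, labor force = 666.76 + 47.55 = 714.31 thousand, so u = 47.55/714.31 = 6.66%.
After the first change, unemployed falls and employed rises by 18.41; labor force unchanged → E = 685.17, U = 29.14, labor force = 714.31 thousand.
After the second change, unemployed and labor force both rise by 55.76 → E = 685.17, U = 84.90, labor force = 770.07 thousand.
New unemployment rate = 84.90 / 770.07 = 11.02%.

New unemployment rate ≈ 11.02%.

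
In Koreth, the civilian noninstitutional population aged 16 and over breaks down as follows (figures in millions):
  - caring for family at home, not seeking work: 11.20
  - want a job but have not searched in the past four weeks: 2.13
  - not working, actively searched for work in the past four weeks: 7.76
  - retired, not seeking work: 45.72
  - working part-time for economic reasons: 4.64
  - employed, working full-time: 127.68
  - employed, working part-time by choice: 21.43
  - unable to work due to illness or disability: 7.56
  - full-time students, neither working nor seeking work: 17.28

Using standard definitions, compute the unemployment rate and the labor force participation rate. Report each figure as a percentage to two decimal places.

Unemployment rate ≈ 4.80%; labor force participation rate ≈ 65.81%.

Employed = 4.64 + 127.68 + 21.43 = 153.75 million (anyone who worked, including part-time for economic reasons, counts as employed).
Unemployed = 7.76 million.
Labor force = 153.75 + 7.76 = 161.51 million.
Not in labor force = 11.20 + 2.13 + 45.72 + 7.56 + 17.28 = 83.89 million (those not working and not actively searching are outside the labor force — including those who want a job but have given up searching).
Civilian working-age population = 161.51 + 83.89 = 245.40 million.
Unemployment rate = 7.76 / 161.51 = 4.80%.
Labor force participation rate = 161.51 / 245.40 = 65.81%.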